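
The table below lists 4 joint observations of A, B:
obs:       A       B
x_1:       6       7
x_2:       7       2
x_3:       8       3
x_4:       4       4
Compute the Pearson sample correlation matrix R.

Step 1 — column means:
  mean(A) = (6 + 7 + 8 + 4) / 4 = 25/4 = 6.25
  mean(B) = (7 + 2 + 3 + 4) / 4 = 16/4 = 4

Step 2 — sample variances and covariances s[i,j] = (1/(n-1)) · Σ_k (x_{k,i} - mean_i) · (x_{k,j} - mean_j), with n-1 = 3:
  s[A,A] = ((-0.25)·(-0.25) + (0.75)·(0.75) + (1.75)·(1.75) + (-2.25)·(-2.25)) / 3 = 8.75/3 = 2.9167
  s[A,B] = ((-0.25)·(3) + (0.75)·(-2) + (1.75)·(-1) + (-2.25)·(0)) / 3 = -4/3 = -1.3333
  s[B,B] = ((3)·(3) + (-2)·(-2) + (-1)·(-1) + (0)·(0)) / 3 = 14/3 = 4.6667
  Sample standard deviations s_i = √(s[i,i]):
  s(A) = √(2.9167) = 1.7078
  s(B) = √(4.6667) = 2.1602

Step 3 — r_{ij} = s_{ij} / (s_i · s_j):
  r[A,A] = 1 (diagonal).
  r[A,B] = -1.3333 / (1.7078 · 2.1602) = -1.3333 / 3.6893 = -0.3614
  r[B,B] = 1 (diagonal).

R is symmetric with unit diagonal. Assembling:

R = [[1, -0.3614],
 [-0.3614, 1]]


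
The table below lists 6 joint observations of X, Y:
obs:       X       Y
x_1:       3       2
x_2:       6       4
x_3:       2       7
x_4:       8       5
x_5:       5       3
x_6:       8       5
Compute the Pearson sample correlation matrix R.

Step 1 — column means:
  mean(X) = (3 + 6 + 2 + 8 + 5 + 8) / 6 = 32/6 = 5.3333
  mean(Y) = (2 + 4 + 7 + 5 + 3 + 5) / 6 = 26/6 = 4.3333

Step 2 — sample variances and covariances s[i,j] = (1/(n-1)) · Σ_k (x_{k,i} - mean_i) · (x_{k,j} - mean_j), with n-1 = 5:
  s[X,X] = ((-2.3333)·(-2.3333) + (0.6667)·(0.6667) + (-3.3333)·(-3.3333) + (2.6667)·(2.6667) + (-0.3333)·(-0.3333) + (2.6667)·(2.6667)) / 5 = 31.3333/5 = 6.2667
  s[X,Y] = ((-2.3333)·(-2.3333) + (0.6667)·(-0.3333) + (-3.3333)·(2.6667) + (2.6667)·(0.6667) + (-0.3333)·(-1.3333) + (2.6667)·(0.6667)) / 5 = 0.3333/5 = 0.0667
  s[Y,Y] = ((-2.3333)·(-2.3333) + (-0.3333)·(-0.3333) + (2.6667)·(2.6667) + (0.6667)·(0.6667) + (-1.3333)·(-1.3333) + (0.6667)·(0.6667)) / 5 = 15.3333/5 = 3.0667
  Sample standard deviations s_i = √(s[i,i]):
  s(X) = √(6.2667) = 2.5033
  s(Y) = √(3.0667) = 1.7512

Step 3 — r_{ij} = s_{ij} / (s_i · s_j):
  r[X,X] = 1 (diagonal).
  r[X,Y] = 0.0667 / (2.5033 · 1.7512) = 0.0667 / 4.3838 = 0.0152
  r[Y,Y] = 1 (diagonal).

R is symmetric with unit diagonal. Assembling:

R = [[1, 0.0152],
 [0.0152, 1]]


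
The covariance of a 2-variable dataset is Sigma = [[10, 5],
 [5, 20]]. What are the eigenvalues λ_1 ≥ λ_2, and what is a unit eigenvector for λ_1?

Step 1 — characteristic polynomial of 2×2 Sigma:
  det(Sigma - λI) = λ² - trace · λ + det = 0.
  trace = 10 + 20 = 30, det = 10·20 - (5)² = 175.
Step 2 — discriminant:
  Δ = trace² - 4·det = 900 - 700 = 200.
Step 3 — eigenvalues:
  λ = (trace ± √Δ)/2 = (30 ± 14.1421)/2,
  λ_1 = 22.0711,  λ_2 = 7.9289.

Step 4 — unit eigenvector for λ_1: solve (Sigma - λ_1 I)v = 0. First row:
  (10 - 22.0711)·v_x + (5)·v_y = 0, i.e. (-12.0711)·v_x + (5)·v_y = 0,
  so v ∝ (b, λ_1 - a) = (5, 12.0711) = u.
  ||u|| = √((5)² + (12.0711)²) = √(170.7107) ≈ 13.0656,
  v_1 = u/||u|| ≈ (0.3827, 0.9239) (||v_1|| = 1).

λ_1 = 22.0711,  λ_2 = 7.9289;  v_1 ≈ (0.3827, 0.9239)


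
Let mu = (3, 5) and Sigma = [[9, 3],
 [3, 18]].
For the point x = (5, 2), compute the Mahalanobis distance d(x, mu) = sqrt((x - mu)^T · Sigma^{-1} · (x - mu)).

Step 1 — centre the observation: (x - mu) = (2, -3).

Step 2 — invert Sigma. det(Sigma) = 9·18 - (3)² = 153.
  Sigma^{-1} = (1/det) · [[d, -b], [-b, a]] = [[0.1176, -0.0196],
 [-0.0196, 0.0588]].

Step 3 — form the quadratic (x - mu)^T · Sigma^{-1} · (x - mu):
  Sigma^{-1} · (x - mu) = (0.2941, -0.2157).
  (x - mu)^T · [Sigma^{-1} · (x - mu)] = (2)·(0.2941) + (-3)·(-0.2157) = 1.2353.

Step 4 — take square root: d = √(1.2353) ≈ 1.1114.

d(x, mu) = √(1.2353) ≈ 1.1114


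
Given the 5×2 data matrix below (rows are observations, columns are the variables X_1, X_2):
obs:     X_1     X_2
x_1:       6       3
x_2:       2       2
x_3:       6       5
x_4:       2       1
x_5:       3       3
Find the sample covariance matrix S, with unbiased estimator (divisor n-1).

Step 1 — column means:
  mean(X_1) = (6 + 2 + 6 + 2 + 3) / 5 = 19/5 = 3.8
  mean(X_2) = (3 + 2 + 5 + 1 + 3) / 5 = 14/5 = 2.8

Step 2 — sample covariance S[i,j] = (1/(n-1)) · Σ_k (x_{k,i} - mean_i) · (x_{k,j} - mean_j), with n-1 = 4.
  S[X_1,X_1] = ((2.2)·(2.2) + (-1.8)·(-1.8) + (2.2)·(2.2) + (-1.8)·(-1.8) + (-0.8)·(-0.8)) / 4 = 16.8/4 = 4.2
  S[X_1,X_2] = ((2.2)·(0.2) + (-1.8)·(-0.8) + (2.2)·(2.2) + (-1.8)·(-1.8) + (-0.8)·(0.2)) / 4 = 9.8/4 = 2.45
  S[X_2,X_2] = ((0.2)·(0.2) + (-0.8)·(-0.8) + (2.2)·(2.2) + (-1.8)·(-1.8) + (0.2)·(0.2)) / 4 = 8.8/4 = 2.2

S is symmetric (S[j,i] = S[i,j]). Assembling:

S = [[4.2, 2.45],
 [2.45, 2.2]]


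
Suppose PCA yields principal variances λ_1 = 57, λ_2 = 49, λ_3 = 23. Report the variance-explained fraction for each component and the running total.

Step 1 — total variance = trace(Sigma) = Σ λ_i = 57 + 49 + 23 = 129.

Step 2 — fraction explained by component i = λ_i / Σ λ:
  PC1: 57/129 = 0.4419
  PC2: 49/129 = 0.3798
  PC3: 23/129 = 0.1783

Step 3 — cumulative fraction after k components = (λ_1 + ... + λ_k) / Σ λ:
  k = 1: 57/129 = 0.4419
  k = 2: (57 + 49)/129 = 106/129 = 0.8217
  k = 3: (57 + 49 + 23)/129 = 129/129 = 1

Summary (fraction, with percent):

explained: PC1 0.4419 (44.19%), PC2 0.3798 (37.98%), PC3 0.1783 (17.83%);  cumulative: 0.4419, 0.8217, 1


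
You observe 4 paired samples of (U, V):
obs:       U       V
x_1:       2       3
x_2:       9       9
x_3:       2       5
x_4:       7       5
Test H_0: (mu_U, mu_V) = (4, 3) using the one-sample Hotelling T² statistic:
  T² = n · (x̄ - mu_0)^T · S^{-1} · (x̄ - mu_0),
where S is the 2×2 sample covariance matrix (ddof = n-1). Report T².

Step 1 — sample mean vector:
  mean(U) = (2 + 9 + 2 + 7) / 4 = 20/4 = 5
  mean(V) = (3 + 9 + 5 + 5) / 4 = 22/4 = 5.5
  x̄ = (5, 5.5),  deviation x̄ - mu_0 = (5, 5.5) - (4, 3) = (1, 2.5).

Step 2 — sample covariance matrix, S[i,j] = (1/(n-1)) · Σ_k (x_{k,i} - mean_i) · (x_{k,j} - mean_j), divisor n-1 = 3:
  S[U,U] = ((-3)·(-3) + (4)·(4) + (-3)·(-3) + (2)·(2)) / 3 = 38/3 = 12.6667
  S[U,V] = ((-3)·(-2.5) + (4)·(3.5) + (-3)·(-0.5) + (2)·(-0.5)) / 3 = 22/3 = 7.3333
  S[V,V] = ((-2.5)·(-2.5) + (3.5)·(3.5) + (-0.5)·(-0.5) + (-0.5)·(-0.5)) / 3 = 19/3 = 6.3333
  S = [[12.6667, 7.3333],
 [7.3333, 6.3333]].

Step 3 — invert S. det(S) = 12.6667·6.3333 - (7.3333)² = 26.4444.
  S^{-1} = (1/det) · [[d, -b], [-b, a]] = [[0.2395, -0.2773],
 [-0.2773, 0.479]].

Step 4 — quadratic form (x̄ - mu_0)^T · S^{-1} · (x̄ - mu_0):
  S^{-1} · (x̄ - mu_0) = (-0.4538, 0.9202),
  (x̄ - mu_0)^T · [...] = (1)·(-0.4538) + (2.5)·(0.9202) = 1.8466.

Step 5 — scale by n: T² = 4 · 1.8466 = 7.3866.

T² ≈ 7.3866


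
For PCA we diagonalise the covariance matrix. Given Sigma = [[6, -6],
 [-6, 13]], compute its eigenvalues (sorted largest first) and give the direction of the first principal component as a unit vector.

Step 1 — characteristic polynomial of 2×2 Sigma:
  det(Sigma - λI) = λ² - trace · λ + det = 0.
  trace = 6 + 13 = 19, det = 6·13 - (-6)² = 42.
Step 2 — discriminant:
  Δ = trace² - 4·det = 361 - 168 = 193.
Step 3 — eigenvalues:
  λ = (trace ± √Δ)/2 = (19 ± 13.8924)/2,
  λ_1 = 16.4462,  λ_2 = 2.5538.

Step 4 — unit eigenvector for λ_1: solve (Sigma - λ_1 I)v = 0. First row:
  (6 - 16.4462)·v_x + (-6)·v_y = 0, i.e. (-10.4462)·v_x + (-6)·v_y = 0,
  so v ∝ (b, λ_1 - a) = (-6, 10.4462); multiply by -1 so the first entry is positive: u = (6, -10.4462).
  ||u|| = √((6)² + (-10.4462)²) = √(145.1236) ≈ 12.0467,
  v_1 = u/||u|| ≈ (0.4981, -0.8671) (||v_1|| = 1).

λ_1 = 16.4462,  λ_2 = 2.5538;  v_1 ≈ (0.4981, -0.8671)


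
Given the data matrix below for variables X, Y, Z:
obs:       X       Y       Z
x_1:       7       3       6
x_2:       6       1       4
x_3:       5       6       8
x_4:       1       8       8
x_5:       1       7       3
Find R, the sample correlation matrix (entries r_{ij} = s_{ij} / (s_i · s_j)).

Step 1 — column means:
  mean(X) = (7 + 6 + 5 + 1 + 1) / 5 = 20/5 = 4
  mean(Y) = (3 + 1 + 6 + 8 + 7) / 5 = 25/5 = 5
  mean(Z) = (6 + 4 + 8 + 8 + 3) / 5 = 29/5 = 5.8

Step 2 — sample variances and covariances s[i,j] = (1/(n-1)) · Σ_k (x_{k,i} - mean_i) · (x_{k,j} - mean_j), with n-1 = 4:
  s[X,X] = ((3)·(3) + (2)·(2) + (1)·(1) + (-3)·(-3) + (-3)·(-3)) / 4 = 32/4 = 8
  s[X,Y] = ((3)·(-2) + (2)·(-4) + (1)·(1) + (-3)·(3) + (-3)·(2)) / 4 = -28/4 = -7
  s[X,Z] = ((3)·(0.2) + (2)·(-1.8) + (1)·(2.2) + (-3)·(2.2) + (-3)·(-2.8)) / 4 = 1/4 = 0.25
  s[Y,Y] = ((-2)·(-2) + (-4)·(-4) + (1)·(1) + (3)·(3) + (2)·(2)) / 4 = 34/4 = 8.5
  s[Y,Z] = ((-2)·(0.2) + (-4)·(-1.8) + (1)·(2.2) + (3)·(2.2) + (2)·(-2.8)) / 4 = 10/4 = 2.5
  s[Z,Z] = ((0.2)·(0.2) + (-1.8)·(-1.8) + (2.2)·(2.2) + (2.2)·(2.2) + (-2.8)·(-2.8)) / 4 = 20.8/4 = 5.2
  Sample standard deviations s_i = √(s[i,i]):
  s(X) = √(8) = 2.8284
  s(Y) = √(8.5) = 2.9155
  s(Z) = √(5.2) = 2.2804

Step 3 — r_{ij} = s_{ij} / (s_i · s_j):
  r[X,X] = 1 (diagonal).
  r[X,Y] = -7 / (2.8284 · 2.9155) = -7 / 8.2462 = -0.8489
  r[X,Z] = 0.25 / (2.8284 · 2.2804) = 0.25 / 6.4498 = 0.0388
  r[Y,Y] = 1 (diagonal).
  r[Y,Z] = 2.5 / (2.9155 · 2.2804) = 2.5 / 6.6483 = 0.376
  r[Z,Z] = 1 (diagonal).

R is symmetric with unit diagonal. Assembling:

R = [[1, -0.8489, 0.0388],
 [-0.8489, 1, 0.376],
 [0.0388, 0.376, 1]]


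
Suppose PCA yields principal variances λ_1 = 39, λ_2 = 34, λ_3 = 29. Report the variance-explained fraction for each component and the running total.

Step 1 — total variance = trace(Sigma) = Σ λ_i = 39 + 34 + 29 = 102.

Step 2 — fraction explained by component i = λ_i / Σ λ:
  PC1: 39/102 = 0.3824
  PC2: 34/102 = 0.3333
  PC3: 29/102 = 0.2843

Step 3 — cumulative fraction after k components = (λ_1 + ... + λ_k) / Σ λ:
  k = 1: 39/102 = 0.3824
  k = 2: (39 + 34)/102 = 73/102 = 0.7157
  k = 3: (39 + 34 + 29)/102 = 102/102 = 1

Summary (fraction, with percent):

explained: PC1 0.3824 (38.24%), PC2 0.3333 (33.33%), PC3 0.2843 (28.43%);  cumulative: 0.3824, 0.7157, 1


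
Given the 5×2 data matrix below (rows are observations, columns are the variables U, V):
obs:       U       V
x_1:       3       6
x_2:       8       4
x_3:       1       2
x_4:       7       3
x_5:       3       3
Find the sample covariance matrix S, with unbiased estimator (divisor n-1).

Step 1 — column means:
  mean(U) = (3 + 8 + 1 + 7 + 3) / 5 = 22/5 = 4.4
  mean(V) = (6 + 4 + 2 + 3 + 3) / 5 = 18/5 = 3.6

Step 2 — sample covariance S[i,j] = (1/(n-1)) · Σ_k (x_{k,i} - mean_i) · (x_{k,j} - mean_j), with n-1 = 4.
  S[U,U] = ((-1.4)·(-1.4) + (3.6)·(3.6) + (-3.4)·(-3.4) + (2.6)·(2.6) + (-1.4)·(-1.4)) / 4 = 35.2/4 = 8.8
  S[U,V] = ((-1.4)·(2.4) + (3.6)·(0.4) + (-3.4)·(-1.6) + (2.6)·(-0.6) + (-1.4)·(-0.6)) / 4 = 2.8/4 = 0.7
  S[V,V] = ((2.4)·(2.4) + (0.4)·(0.4) + (-1.6)·(-1.6) + (-0.6)·(-0.6) + (-0.6)·(-0.6)) / 4 = 9.2/4 = 2.3

S is symmetric (S[j,i] = S[i,j]). Assembling:

S = [[8.8, 0.7],
 [0.7, 2.3]]


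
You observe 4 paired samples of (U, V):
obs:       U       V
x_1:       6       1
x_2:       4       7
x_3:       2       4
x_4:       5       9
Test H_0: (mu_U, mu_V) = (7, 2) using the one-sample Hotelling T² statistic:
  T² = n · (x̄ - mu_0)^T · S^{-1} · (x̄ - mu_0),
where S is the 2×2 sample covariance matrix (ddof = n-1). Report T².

Step 1 — sample mean vector:
  mean(U) = (6 + 4 + 2 + 5) / 4 = 17/4 = 4.25
  mean(V) = (1 + 7 + 4 + 9) / 4 = 21/4 = 5.25
  x̄ = (4.25, 5.25),  deviation x̄ - mu_0 = (4.25, 5.25) - (7, 2) = (-2.75, 3.25).

Step 2 — sample covariance matrix, S[i,j] = (1/(n-1)) · Σ_k (x_{k,i} - mean_i) · (x_{k,j} - mean_j), divisor n-1 = 3:
  S[U,U] = ((1.75)·(1.75) + (-0.25)·(-0.25) + (-2.25)·(-2.25) + (0.75)·(0.75)) / 3 = 8.75/3 = 2.9167
  S[U,V] = ((1.75)·(-4.25) + (-0.25)·(1.75) + (-2.25)·(-1.25) + (0.75)·(3.75)) / 3 = -2.25/3 = -0.75
  S[V,V] = ((-4.25)·(-4.25) + (1.75)·(1.75) + (-1.25)·(-1.25) + (3.75)·(3.75)) / 3 = 36.75/3 = 12.25
  S = [[2.9167, -0.75],
 [-0.75, 12.25]].

Step 3 — invert S. det(S) = 2.9167·12.25 - (-0.75)² = 35.1667.
  S^{-1} = (1/det) · [[d, -b], [-b, a]] = [[0.3483, 0.0213],
 [0.0213, 0.0829]].

Step 4 — quadratic form (x̄ - mu_0)^T · S^{-1} · (x̄ - mu_0):
  S^{-1} · (x̄ - mu_0) = (-0.8886, 0.2109),
  (x̄ - mu_0)^T · [...] = (-2.75)·(-0.8886) + (3.25)·(0.2109) = 3.1291.

Step 5 — scale by n: T² = 4 · 3.1291 = 12.5166.

T² ≈ 12.5166


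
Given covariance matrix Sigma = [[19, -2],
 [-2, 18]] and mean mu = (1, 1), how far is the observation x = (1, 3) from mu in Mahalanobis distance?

Step 1 — centre the observation: (x - mu) = (0, 2).

Step 2 — invert Sigma. det(Sigma) = 19·18 - (-2)² = 338.
  Sigma^{-1} = (1/det) · [[d, -b], [-b, a]] = [[0.0533, 0.0059],
 [0.0059, 0.0562]].

Step 3 — form the quadratic (x - mu)^T · Sigma^{-1} · (x - mu):
  Sigma^{-1} · (x - mu) = (0.0118, 0.1124).
  (x - mu)^T · [Sigma^{-1} · (x - mu)] = (0)·(0.0118) + (2)·(0.1124) = 0.2249.

Step 4 — take square root: d = √(0.2249) ≈ 0.4742.

d(x, mu) = √(0.2249) ≈ 0.4742


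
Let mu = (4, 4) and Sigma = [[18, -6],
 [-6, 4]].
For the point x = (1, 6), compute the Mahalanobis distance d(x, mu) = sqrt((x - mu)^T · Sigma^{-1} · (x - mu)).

Step 1 — centre the observation: (x - mu) = (-3, 2).

Step 2 — invert Sigma. det(Sigma) = 18·4 - (-6)² = 36.
  Sigma^{-1} = (1/det) · [[d, -b], [-b, a]] = [[0.1111, 0.1667],
 [0.1667, 0.5]].

Step 3 — form the quadratic (x - mu)^T · Sigma^{-1} · (x - mu):
  Sigma^{-1} · (x - mu) = (0, 0.5).
  (x - mu)^T · [Sigma^{-1} · (x - mu)] = (-3)·(0) + (2)·(0.5) = 1.

Step 4 — take square root: d = √(1) ≈ 1.

d(x, mu) = √(1) ≈ 1


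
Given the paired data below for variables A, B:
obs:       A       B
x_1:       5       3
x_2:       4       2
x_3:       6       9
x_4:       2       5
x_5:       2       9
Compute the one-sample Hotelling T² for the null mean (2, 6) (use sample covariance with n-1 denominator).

Step 1 — sample mean vector:
  mean(A) = (5 + 4 + 6 + 2 + 2) / 5 = 19/5 = 3.8
  mean(B) = (3 + 2 + 9 + 5 + 9) / 5 = 28/5 = 5.6
  x̄ = (3.8, 5.6),  deviation x̄ - mu_0 = (3.8, 5.6) - (2, 6) = (1.8, -0.4).

Step 2 — sample covariance matrix, S[i,j] = (1/(n-1)) · Σ_k (x_{k,i} - mean_i) · (x_{k,j} - mean_j), divisor n-1 = 4:
  S[A,A] = ((1.2)·(1.2) + (0.2)·(0.2) + (2.2)·(2.2) + (-1.8)·(-1.8) + (-1.8)·(-1.8)) / 4 = 12.8/4 = 3.2
  S[A,B] = ((1.2)·(-2.6) + (0.2)·(-3.6) + (2.2)·(3.4) + (-1.8)·(-0.6) + (-1.8)·(3.4)) / 4 = -1.4/4 = -0.35
  S[B,B] = ((-2.6)·(-2.6) + (-3.6)·(-3.6) + (3.4)·(3.4) + (-0.6)·(-0.6) + (3.4)·(3.4)) / 4 = 43.2/4 = 10.8
  S = [[3.2, -0.35],
 [-0.35, 10.8]].

Step 3 — invert S. det(S) = 3.2·10.8 - (-0.35)² = 34.4375.
  S^{-1} = (1/det) · [[d, -b], [-b, a]] = [[0.3136, 0.0102],
 [0.0102, 0.0929]].

Step 4 — quadratic form (x̄ - mu_0)^T · S^{-1} · (x̄ - mu_0):
  S^{-1} · (x̄ - mu_0) = (0.5604, -0.0189),
  (x̄ - mu_0)^T · [...] = (1.8)·(0.5604) + (-0.4)·(-0.0189) = 1.0163.

Step 5 — scale by n: T² = 5 · 1.0163 = 5.0817.

T² ≈ 5.0817


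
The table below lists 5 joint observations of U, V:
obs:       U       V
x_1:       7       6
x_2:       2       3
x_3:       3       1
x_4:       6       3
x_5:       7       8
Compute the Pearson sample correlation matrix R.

Step 1 — column means:
  mean(U) = (7 + 2 + 3 + 6 + 7) / 5 = 25/5 = 5
  mean(V) = (6 + 3 + 1 + 3 + 8) / 5 = 21/5 = 4.2

Step 2 — sample variances and covariances s[i,j] = (1/(n-1)) · Σ_k (x_{k,i} - mean_i) · (x_{k,j} - mean_j), with n-1 = 4:
  s[U,U] = ((2)·(2) + (-3)·(-3) + (-2)·(-2) + (1)·(1) + (2)·(2)) / 4 = 22/4 = 5.5
  s[U,V] = ((2)·(1.8) + (-3)·(-1.2) + (-2)·(-3.2) + (1)·(-1.2) + (2)·(3.8)) / 4 = 20/4 = 5
  s[V,V] = ((1.8)·(1.8) + (-1.2)·(-1.2) + (-3.2)·(-3.2) + (-1.2)·(-1.2) + (3.8)·(3.8)) / 4 = 30.8/4 = 7.7
  Sample standard deviations s_i = √(s[i,i]):
  s(U) = √(5.5) = 2.3452
  s(V) = √(7.7) = 2.7749

Step 3 — r_{ij} = s_{ij} / (s_i · s_j):
  r[U,U] = 1 (diagonal).
  r[U,V] = 5 / (2.3452 · 2.7749) = 5 / 6.5077 = 0.7683
  r[V,V] = 1 (diagonal).

R is symmetric with unit diagonal. Assembling:

R = [[1, 0.7683],
 [0.7683, 1]]


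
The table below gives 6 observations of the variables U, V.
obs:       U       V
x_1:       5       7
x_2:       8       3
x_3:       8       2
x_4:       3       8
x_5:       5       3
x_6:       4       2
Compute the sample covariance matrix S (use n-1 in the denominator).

Step 1 — column means:
  mean(U) = (5 + 8 + 8 + 3 + 5 + 4) / 6 = 33/6 = 5.5
  mean(V) = (7 + 3 + 2 + 8 + 3 + 2) / 6 = 25/6 = 4.1667

Step 2 — sample covariance S[i,j] = (1/(n-1)) · Σ_k (x_{k,i} - mean_i) · (x_{k,j} - mean_j), with n-1 = 5.
  S[U,U] = ((-0.5)·(-0.5) + (2.5)·(2.5) + (2.5)·(2.5) + (-2.5)·(-2.5) + (-0.5)·(-0.5) + (-1.5)·(-1.5)) / 5 = 21.5/5 = 4.3
  S[U,V] = ((-0.5)·(2.8333) + (2.5)·(-1.1667) + (2.5)·(-2.1667) + (-2.5)·(3.8333) + (-0.5)·(-1.1667) + (-1.5)·(-2.1667)) / 5 = -15.5/5 = -3.1
  S[V,V] = ((2.8333)·(2.8333) + (-1.1667)·(-1.1667) + (-2.1667)·(-2.1667) + (3.8333)·(3.8333) + (-1.1667)·(-1.1667) + (-2.1667)·(-2.1667)) / 5 = 34.8333/5 = 6.9667

S is symmetric (S[j,i] = S[i,j]). Assembling:

S = [[4.3, -3.1],
 [-3.1, 6.9667]]


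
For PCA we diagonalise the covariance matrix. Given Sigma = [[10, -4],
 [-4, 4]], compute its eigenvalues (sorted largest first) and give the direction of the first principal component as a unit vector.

Step 1 — characteristic polynomial of 2×2 Sigma:
  det(Sigma - λI) = λ² - trace · λ + det = 0.
  trace = 10 + 4 = 14, det = 10·4 - (-4)² = 24.
Step 2 — discriminant:
  Δ = trace² - 4·det = 196 - 96 = 100.
Step 3 — eigenvalues:
  λ = (trace ± √Δ)/2 = (14 ± 10)/2,
  λ_1 = 12,  λ_2 = 2.

Step 4 — unit eigenvector for λ_1: solve (Sigma - λ_1 I)v = 0. First row:
  (10 - 12)·v_x + (-4)·v_y = 0, i.e. (-2)·v_x + (-4)·v_y = 0,
  so v ∝ (b, λ_1 - a) = (-4, 2); multiply by -1 so the first entry is positive: u = (4, -2).
  ||u|| = √((4)² + (-2)²) = √(20) ≈ 4.4721,
  v_1 = u/||u|| ≈ (0.8944, -0.4472) (||v_1|| = 1).

λ_1 = 12,  λ_2 = 2;  v_1 ≈ (0.8944, -0.4472)


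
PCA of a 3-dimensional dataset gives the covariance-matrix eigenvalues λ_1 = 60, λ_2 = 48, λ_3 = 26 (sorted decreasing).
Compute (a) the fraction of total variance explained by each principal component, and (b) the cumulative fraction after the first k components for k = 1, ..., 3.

Step 1 — total variance = trace(Sigma) = Σ λ_i = 60 + 48 + 26 = 134.

Step 2 — fraction explained by component i = λ_i / Σ λ:
  PC1: 60/134 = 0.4478
  PC2: 48/134 = 0.3582
  PC3: 26/134 = 0.194

Step 3 — cumulative fraction after k components = (λ_1 + ... + λ_k) / Σ λ:
  k = 1: 60/134 = 0.4478
  k = 2: (60 + 48)/134 = 108/134 = 0.806
  k = 3: (60 + 48 + 26)/134 = 134/134 = 1

Summary (fraction, with percent):

explained: PC1 0.4478 (44.78%), PC2 0.3582 (35.82%), PC3 0.194 (19.4%);  cumulative: 0.4478, 0.806, 1


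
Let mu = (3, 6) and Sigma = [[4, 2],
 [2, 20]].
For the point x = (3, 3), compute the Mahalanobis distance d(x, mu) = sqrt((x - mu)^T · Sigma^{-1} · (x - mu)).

Step 1 — centre the observation: (x - mu) = (0, -3).

Step 2 — invert Sigma. det(Sigma) = 4·20 - (2)² = 76.
  Sigma^{-1} = (1/det) · [[d, -b], [-b, a]] = [[0.2632, -0.0263],
 [-0.0263, 0.0526]].

Step 3 — form the quadratic (x - mu)^T · Sigma^{-1} · (x - mu):
  Sigma^{-1} · (x - mu) = (0.0789, -0.1579).
  (x - mu)^T · [Sigma^{-1} · (x - mu)] = (0)·(0.0789) + (-3)·(-0.1579) = 0.4737.

Step 4 — take square root: d = √(0.4737) ≈ 0.6882.

d(x, mu) = √(0.4737) ≈ 0.6882


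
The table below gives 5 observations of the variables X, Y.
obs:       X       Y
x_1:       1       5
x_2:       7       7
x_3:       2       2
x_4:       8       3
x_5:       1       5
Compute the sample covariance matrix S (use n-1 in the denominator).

Step 1 — column means:
  mean(X) = (1 + 7 + 2 + 8 + 1) / 5 = 19/5 = 3.8
  mean(Y) = (5 + 7 + 2 + 3 + 5) / 5 = 22/5 = 4.4

Step 2 — sample covariance S[i,j] = (1/(n-1)) · Σ_k (x_{k,i} - mean_i) · (x_{k,j} - mean_j), with n-1 = 4.
  S[X,X] = ((-2.8)·(-2.8) + (3.2)·(3.2) + (-1.8)·(-1.8) + (4.2)·(4.2) + (-2.8)·(-2.8)) / 4 = 46.8/4 = 11.7
  S[X,Y] = ((-2.8)·(0.6) + (3.2)·(2.6) + (-1.8)·(-2.4) + (4.2)·(-1.4) + (-2.8)·(0.6)) / 4 = 3.4/4 = 0.85
  S[Y,Y] = ((0.6)·(0.6) + (2.6)·(2.6) + (-2.4)·(-2.4) + (-1.4)·(-1.4) + (0.6)·(0.6)) / 4 = 15.2/4 = 3.8

S is symmetric (S[j,i] = S[i,j]). Assembling:

S = [[11.7, 0.85],
 [0.85, 3.8]]


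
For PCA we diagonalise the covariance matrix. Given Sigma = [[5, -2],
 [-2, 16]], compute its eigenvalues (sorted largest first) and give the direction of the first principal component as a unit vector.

Step 1 — characteristic polynomial of 2×2 Sigma:
  det(Sigma - λI) = λ² - trace · λ + det = 0.
  trace = 5 + 16 = 21, det = 5·16 - (-2)² = 76.
Step 2 — discriminant:
  Δ = trace² - 4·det = 441 - 304 = 137.
Step 3 — eigenvalues:
  λ = (trace ± √Δ)/2 = (21 ± 11.7047)/2,
  λ_1 = 16.3523,  λ_2 = 4.6477.

Step 4 — unit eigenvector for λ_1: solve (Sigma - λ_1 I)v = 0. First row:
  (5 - 16.3523)·v_x + (-2)·v_y = 0, i.e. (-11.3523)·v_x + (-2)·v_y = 0,
  so v ∝ (b, λ_1 - a) = (-2, 11.3523); multiply by -1 so the first entry is positive: u = (2, -11.3523).
  ||u|| = √((2)² + (-11.3523)²) = √(132.8758) ≈ 11.5272,
  v_1 = u/||u|| ≈ (0.1735, -0.9848) (||v_1|| = 1).

λ_1 = 16.3523,  λ_2 = 4.6477;  v_1 ≈ (0.1735, -0.9848)


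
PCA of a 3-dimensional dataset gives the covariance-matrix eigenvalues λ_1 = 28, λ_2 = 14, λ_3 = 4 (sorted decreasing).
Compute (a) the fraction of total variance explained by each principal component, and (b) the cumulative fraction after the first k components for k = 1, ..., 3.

Step 1 — total variance = trace(Sigma) = Σ λ_i = 28 + 14 + 4 = 46.

Step 2 — fraction explained by component i = λ_i / Σ λ:
  PC1: 28/46 = 0.6087
  PC2: 14/46 = 0.3043
  PC3: 4/46 = 0.087

Step 3 — cumulative fraction after k components = (λ_1 + ... + λ_k) / Σ λ:
  k = 1: 28/46 = 0.6087
  k = 2: (28 + 14)/46 = 42/46 = 0.913
  k = 3: (28 + 14 + 4)/46 = 46/46 = 1

Summary (fraction, with percent):

explained: PC1 0.6087 (60.87%), PC2 0.3043 (30.43%), PC3 0.087 (8.7%);  cumulative: 0.6087, 0.913, 1


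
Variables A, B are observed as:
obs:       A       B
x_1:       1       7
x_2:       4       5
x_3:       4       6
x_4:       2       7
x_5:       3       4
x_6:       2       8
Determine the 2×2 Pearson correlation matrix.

Step 1 — column means:
  mean(A) = (1 + 4 + 4 + 2 + 3 + 2) / 6 = 16/6 = 2.6667
  mean(B) = (7 + 5 + 6 + 7 + 4 + 8) / 6 = 37/6 = 6.1667

Step 2 — sample variances and covariances s[i,j] = (1/(n-1)) · Σ_k (x_{k,i} - mean_i) · (x_{k,j} - mean_j), with n-1 = 5:
  s[A,A] = ((-1.6667)·(-1.6667) + (1.3333)·(1.3333) + (1.3333)·(1.3333) + (-0.6667)·(-0.6667) + (0.3333)·(0.3333) + (-0.6667)·(-0.6667)) / 5 = 7.3333/5 = 1.4667
  s[A,B] = ((-1.6667)·(0.8333) + (1.3333)·(-1.1667) + (1.3333)·(-0.1667) + (-0.6667)·(0.8333) + (0.3333)·(-2.1667) + (-0.6667)·(1.8333)) / 5 = -5.6667/5 = -1.1333
  s[B,B] = ((0.8333)·(0.8333) + (-1.1667)·(-1.1667) + (-0.1667)·(-0.1667) + (0.8333)·(0.8333) + (-2.1667)·(-2.1667) + (1.8333)·(1.8333)) / 5 = 10.8333/5 = 2.1667
  Sample standard deviations s_i = √(s[i,i]):
  s(A) = √(1.4667) = 1.2111
  s(B) = √(2.1667) = 1.472

Step 3 — r_{ij} = s_{ij} / (s_i · s_j):
  r[A,A] = 1 (diagonal).
  r[A,B] = -1.1333 / (1.2111 · 1.472) = -1.1333 / 1.7826 = -0.6358
  r[B,B] = 1 (diagonal).

R is symmetric with unit diagonal. Assembling:

R = [[1, -0.6358],
 [-0.6358, 1]]


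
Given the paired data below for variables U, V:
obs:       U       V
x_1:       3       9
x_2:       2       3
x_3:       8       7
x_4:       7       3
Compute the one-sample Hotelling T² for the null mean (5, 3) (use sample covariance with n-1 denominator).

Step 1 — sample mean vector:
  mean(U) = (3 + 2 + 8 + 7) / 4 = 20/4 = 5
  mean(V) = (9 + 3 + 7 + 3) / 4 = 22/4 = 5.5
  x̄ = (5, 5.5),  deviation x̄ - mu_0 = (5, 5.5) - (5, 3) = (0, 2.5).

Step 2 — sample covariance matrix, S[i,j] = (1/(n-1)) · Σ_k (x_{k,i} - mean_i) · (x_{k,j} - mean_j), divisor n-1 = 3:
  S[U,U] = ((-2)·(-2) + (-3)·(-3) + (3)·(3) + (2)·(2)) / 3 = 26/3 = 8.6667
  S[U,V] = ((-2)·(3.5) + (-3)·(-2.5) + (3)·(1.5) + (2)·(-2.5)) / 3 = 0/3 = 0
  S[V,V] = ((3.5)·(3.5) + (-2.5)·(-2.5) + (1.5)·(1.5) + (-2.5)·(-2.5)) / 3 = 27/3 = 9
  S = [[8.6667, 0],
 [0, 9]].

Step 3 — invert S. det(S) = 8.6667·9 - (0)² = 78.
  S^{-1} = (1/det) · [[d, -b], [-b, a]] = [[0.1154, 0],
 [0, 0.1111]].

Step 4 — quadratic form (x̄ - mu_0)^T · S^{-1} · (x̄ - mu_0):
  S^{-1} · (x̄ - mu_0) = (0, 0.2778),
  (x̄ - mu_0)^T · [...] = (0)·(0) + (2.5)·(0.2778) = 0.6944.

Step 5 — scale by n: T² = 4 · 0.6944 = 2.7778.

T² ≈ 2.7778


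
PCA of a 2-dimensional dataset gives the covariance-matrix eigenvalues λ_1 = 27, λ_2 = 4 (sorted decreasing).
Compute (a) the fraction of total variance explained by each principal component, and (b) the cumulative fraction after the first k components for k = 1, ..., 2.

Step 1 — total variance = trace(Sigma) = Σ λ_i = 27 + 4 = 31.

Step 2 — fraction explained by component i = λ_i / Σ λ:
  PC1: 27/31 = 0.871
  PC2: 4/31 = 0.129

Step 3 — cumulative fraction after k components = (λ_1 + ... + λ_k) / Σ λ:
  k = 1: 27/31 = 0.871
  k = 2: (27 + 4)/31 = 31/31 = 1

Summary (fraction, with percent):

explained: PC1 0.871 (87.1%), PC2 0.129 (12.9%);  cumulative: 0.871, 1


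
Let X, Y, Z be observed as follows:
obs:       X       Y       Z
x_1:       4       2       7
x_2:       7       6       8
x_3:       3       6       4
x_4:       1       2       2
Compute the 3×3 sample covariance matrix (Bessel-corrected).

Step 1 — column means:
  mean(X) = (4 + 7 + 3 + 1) / 4 = 15/4 = 3.75
  mean(Y) = (2 + 6 + 6 + 2) / 4 = 16/4 = 4
  mean(Z) = (7 + 8 + 4 + 2) / 4 = 21/4 = 5.25

Step 2 — sample covariance S[i,j] = (1/(n-1)) · Σ_k (x_{k,i} - mean_i) · (x_{k,j} - mean_j), with n-1 = 3.
  S[X,X] = ((0.25)·(0.25) + (3.25)·(3.25) + (-0.75)·(-0.75) + (-2.75)·(-2.75)) / 3 = 18.75/3 = 6.25
  S[X,Y] = ((0.25)·(-2) + (3.25)·(2) + (-0.75)·(2) + (-2.75)·(-2)) / 3 = 10/3 = 3.3333
  S[X,Z] = ((0.25)·(1.75) + (3.25)·(2.75) + (-0.75)·(-1.25) + (-2.75)·(-3.25)) / 3 = 19.25/3 = 6.4167
  S[Y,Y] = ((-2)·(-2) + (2)·(2) + (2)·(2) + (-2)·(-2)) / 3 = 16/3 = 5.3333
  S[Y,Z] = ((-2)·(1.75) + (2)·(2.75) + (2)·(-1.25) + (-2)·(-3.25)) / 3 = 6/3 = 2
  S[Z,Z] = ((1.75)·(1.75) + (2.75)·(2.75) + (-1.25)·(-1.25) + (-3.25)·(-3.25)) / 3 = 22.75/3 = 7.5833

S is symmetric (S[j,i] = S[i,j]). Assembling:

S = [[6.25, 3.3333, 6.4167],
 [3.3333, 5.3333, 2],
 [6.4167, 2, 7.5833]]


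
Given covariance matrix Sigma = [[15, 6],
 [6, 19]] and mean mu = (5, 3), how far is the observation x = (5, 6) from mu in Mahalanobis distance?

Step 1 — centre the observation: (x - mu) = (0, 3).

Step 2 — invert Sigma. det(Sigma) = 15·19 - (6)² = 249.
  Sigma^{-1} = (1/det) · [[d, -b], [-b, a]] = [[0.0763, -0.0241],
 [-0.0241, 0.0602]].

Step 3 — form the quadratic (x - mu)^T · Sigma^{-1} · (x - mu):
  Sigma^{-1} · (x - mu) = (-0.0723, 0.1807).
  (x - mu)^T · [Sigma^{-1} · (x - mu)] = (0)·(-0.0723) + (3)·(0.1807) = 0.5422.

Step 4 — take square root: d = √(0.5422) ≈ 0.7363.

d(x, mu) = √(0.5422) ≈ 0.7363


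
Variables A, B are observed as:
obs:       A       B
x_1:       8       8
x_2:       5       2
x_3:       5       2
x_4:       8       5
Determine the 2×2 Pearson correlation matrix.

Step 1 — column means:
  mean(A) = (8 + 5 + 5 + 8) / 4 = 26/4 = 6.5
  mean(B) = (8 + 2 + 2 + 5) / 4 = 17/4 = 4.25

Step 2 — sample variances and covariances s[i,j] = (1/(n-1)) · Σ_k (x_{k,i} - mean_i) · (x_{k,j} - mean_j), with n-1 = 3:
  s[A,A] = ((1.5)·(1.5) + (-1.5)·(-1.5) + (-1.5)·(-1.5) + (1.5)·(1.5)) / 3 = 9/3 = 3
  s[A,B] = ((1.5)·(3.75) + (-1.5)·(-2.25) + (-1.5)·(-2.25) + (1.5)·(0.75)) / 3 = 13.5/3 = 4.5
  s[B,B] = ((3.75)·(3.75) + (-2.25)·(-2.25) + (-2.25)·(-2.25) + (0.75)·(0.75)) / 3 = 24.75/3 = 8.25
  Sample standard deviations s_i = √(s[i,i]):
  s(A) = √(3) = 1.7321
  s(B) = √(8.25) = 2.8723

Step 3 — r_{ij} = s_{ij} / (s_i · s_j):
  r[A,A] = 1 (diagonal).
  r[A,B] = 4.5 / (1.7321 · 2.8723) = 4.5 / 4.9749 = 0.9045
  r[B,B] = 1 (diagonal).

R is symmetric with unit diagonal. Assembling:

R = [[1, 0.9045],
 [0.9045, 1]]


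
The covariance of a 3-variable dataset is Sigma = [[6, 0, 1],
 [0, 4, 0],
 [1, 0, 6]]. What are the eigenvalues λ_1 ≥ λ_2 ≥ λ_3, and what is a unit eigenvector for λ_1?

Step 1 — characteristic polynomial p(λ) = det(λI - Sigma) = λ³ - tr·λ² + c_1·λ - det, where tr = trace, c_1 = sum of the principal 2×2 minors, det = det(Sigma):
  tr = 6 + 4 + 6 = 16,
  c_1 = (6·4 - (0)²) + (6·6 - (1)²) + (4·6 - (0)²) = 24 + 35 + 24 = 83,
  det = 6·(4·6 - (0)²) - (0)·((0)·6 - (0)·(1)) + (1)·((0)·(0) - 4·(1)) = 6·(24) - (0)·(0) + (1)·(-4) = 140.
  So p(λ) = λ³ - 16λ² + 83λ - 140.
Step 2 — look for an integer root (rational root theorem: any rational root is an integer divisor of 140). Testing λ = 4:
  p(4) = 64 - 256 + 332 - 140 = 0  ✓
  Dividing out (λ - 4): p(λ) = (λ - 4)(λ² - 12λ + 35).
Step 3 — remaining eigenvalues from the quadratic λ² - 12λ + 35 = 0:
  Δ = 12² - 4·35 = 144 - 140 = 4,  λ = (12 ± √4)/2 = (12 ± 2)/2 = 7 or 5.
  Sorted: λ_1 = 7,  λ_2 = 5,  λ_3 = 4  (check: sum = 16 = tr ✓).

Step 4 — unit eigenvector for λ_1 = 7: v spans the null space of (Sigma - λ_1 I), whose rows are
  r_1 = (-1, 0, 1),  r_2 = (0, -3, 0),  r_3 = (1, 0, -1).
  v is orthogonal to every row, so take v ∝ r_1 × r_2 = ((0)·(0) - (1)·(-3), (1)·(0) - (-1)·(0), (-1)·(-3) - (0)·(0)) = (3, 0, 3).
  Rescale (divide by 3): u = (1, 0, 1).
  ||u|| = √((1)² + (0)² + (1)²) = √(2) ≈ 1.4142,  v_1 = u/||u|| ≈ (0.7071, 0, 0.7071) (||v_1|| = 1).

λ_1 = 7,  λ_2 = 5,  λ_3 = 4;  v_1 ≈ (0.7071, 0, 0.7071)


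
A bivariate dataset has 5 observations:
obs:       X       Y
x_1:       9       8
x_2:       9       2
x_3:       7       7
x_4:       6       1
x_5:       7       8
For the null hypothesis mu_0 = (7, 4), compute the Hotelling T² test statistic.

Step 1 — sample mean vector:
  mean(X) = (9 + 9 + 7 + 6 + 7) / 5 = 38/5 = 7.6
  mean(Y) = (8 + 2 + 7 + 1 + 8) / 5 = 26/5 = 5.2
  x̄ = (7.6, 5.2),  deviation x̄ - mu_0 = (7.6, 5.2) - (7, 4) = (0.6, 1.2).

Step 2 — sample covariance matrix, S[i,j] = (1/(n-1)) · Σ_k (x_{k,i} - mean_i) · (x_{k,j} - mean_j), divisor n-1 = 4:
  S[X,X] = ((1.4)·(1.4) + (1.4)·(1.4) + (-0.6)·(-0.6) + (-1.6)·(-1.6) + (-0.6)·(-0.6)) / 4 = 7.2/4 = 1.8
  S[X,Y] = ((1.4)·(2.8) + (1.4)·(-3.2) + (-0.6)·(1.8) + (-1.6)·(-4.2) + (-0.6)·(2.8)) / 4 = 3.4/4 = 0.85
  S[Y,Y] = ((2.8)·(2.8) + (-3.2)·(-3.2) + (1.8)·(1.8) + (-4.2)·(-4.2) + (2.8)·(2.8)) / 4 = 46.8/4 = 11.7
  S = [[1.8, 0.85],
 [0.85, 11.7]].

Step 3 — invert S. det(S) = 1.8·11.7 - (0.85)² = 20.3375.
  S^{-1} = (1/det) · [[d, -b], [-b, a]] = [[0.5753, -0.0418],
 [-0.0418, 0.0885]].

Step 4 — quadratic form (x̄ - mu_0)^T · S^{-1} · (x̄ - mu_0):
  S^{-1} · (x̄ - mu_0) = (0.295, 0.0811),
  (x̄ - mu_0)^T · [...] = (0.6)·(0.295) + (1.2)·(0.0811) = 0.2744.

Step 5 — scale by n: T² = 5 · 0.2744 = 1.3719.

T² ≈ 1.3719


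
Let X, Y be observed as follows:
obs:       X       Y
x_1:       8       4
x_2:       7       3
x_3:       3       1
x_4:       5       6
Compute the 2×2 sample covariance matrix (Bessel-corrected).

Step 1 — column means:
  mean(X) = (8 + 7 + 3 + 5) / 4 = 23/4 = 5.75
  mean(Y) = (4 + 3 + 1 + 6) / 4 = 14/4 = 3.5

Step 2 — sample covariance S[i,j] = (1/(n-1)) · Σ_k (x_{k,i} - mean_i) · (x_{k,j} - mean_j), with n-1 = 3.
  S[X,X] = ((2.25)·(2.25) + (1.25)·(1.25) + (-2.75)·(-2.75) + (-0.75)·(-0.75)) / 3 = 14.75/3 = 4.9167
  S[X,Y] = ((2.25)·(0.5) + (1.25)·(-0.5) + (-2.75)·(-2.5) + (-0.75)·(2.5)) / 3 = 5.5/3 = 1.8333
  S[Y,Y] = ((0.5)·(0.5) + (-0.5)·(-0.5) + (-2.5)·(-2.5) + (2.5)·(2.5)) / 3 = 13/3 = 4.3333

S is symmetric (S[j,i] = S[i,j]). Assembling:

S = [[4.9167, 1.8333],
 [1.8333, 4.3333]]


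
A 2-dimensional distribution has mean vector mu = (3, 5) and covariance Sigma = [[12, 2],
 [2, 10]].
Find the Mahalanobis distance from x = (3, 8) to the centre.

Step 1 — centre the observation: (x - mu) = (0, 3).

Step 2 — invert Sigma. det(Sigma) = 12·10 - (2)² = 116.
  Sigma^{-1} = (1/det) · [[d, -b], [-b, a]] = [[0.0862, -0.0172],
 [-0.0172, 0.1034]].

Step 3 — form the quadratic (x - mu)^T · Sigma^{-1} · (x - mu):
  Sigma^{-1} · (x - mu) = (-0.0517, 0.3103).
  (x - mu)^T · [Sigma^{-1} · (x - mu)] = (0)·(-0.0517) + (3)·(0.3103) = 0.931.

Step 4 — take square root: d = √(0.931) ≈ 0.9649.

d(x, mu) = √(0.931) ≈ 0.9649


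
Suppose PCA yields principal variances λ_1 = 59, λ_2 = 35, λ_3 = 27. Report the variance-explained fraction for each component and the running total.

Step 1 — total variance = trace(Sigma) = Σ λ_i = 59 + 35 + 27 = 121.

Step 2 — fraction explained by component i = λ_i / Σ λ:
  PC1: 59/121 = 0.4876
  PC2: 35/121 = 0.2893
  PC3: 27/121 = 0.2231

Step 3 — cumulative fraction after k components = (λ_1 + ... + λ_k) / Σ λ:
  k = 1: 59/121 = 0.4876
  k = 2: (59 + 35)/121 = 94/121 = 0.7769
  k = 3: (59 + 35 + 27)/121 = 121/121 = 1

Summary (fraction, with percent):

explained: PC1 0.4876 (48.76%), PC2 0.2893 (28.93%), PC3 0.2231 (22.31%);  cumulative: 0.4876, 0.7769, 1


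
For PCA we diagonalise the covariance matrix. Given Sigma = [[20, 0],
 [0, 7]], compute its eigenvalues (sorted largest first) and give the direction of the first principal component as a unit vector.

Step 1 — characteristic polynomial of 2×2 Sigma:
  det(Sigma - λI) = λ² - trace · λ + det = 0.
  trace = 20 + 7 = 27, det = 20·7 - (0)² = 140.
Step 2 — discriminant:
  Δ = trace² - 4·det = 729 - 560 = 169.
Step 3 — eigenvalues:
  λ = (trace ± √Δ)/2 = (27 ± 13)/2,
  λ_1 = 20,  λ_2 = 7.

Step 4 — unit eigenvector for λ_1: Sigma is diagonal, so its eigenvectors are the coordinate axes. λ_1 = 20 is the diagonal entry on the first coordinate axis, hence
  v_1 = (1, 0) (||v_1|| = 1).

λ_1 = 20,  λ_2 = 7;  v_1 ≈ (1, 0)


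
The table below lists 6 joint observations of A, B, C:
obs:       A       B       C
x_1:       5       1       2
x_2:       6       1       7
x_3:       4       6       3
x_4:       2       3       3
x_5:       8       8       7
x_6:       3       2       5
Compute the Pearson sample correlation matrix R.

Step 1 — column means:
  mean(A) = (5 + 6 + 4 + 2 + 8 + 3) / 6 = 28/6 = 4.6667
  mean(B) = (1 + 1 + 6 + 3 + 8 + 2) / 6 = 21/6 = 3.5
  mean(C) = (2 + 7 + 3 + 3 + 7 + 5) / 6 = 27/6 = 4.5

Step 2 — sample variances and covariances s[i,j] = (1/(n-1)) · Σ_k (x_{k,i} - mean_i) · (x_{k,j} - mean_j), with n-1 = 5:
  s[A,A] = ((0.3333)·(0.3333) + (1.3333)·(1.3333) + (-0.6667)·(-0.6667) + (-2.6667)·(-2.6667) + (3.3333)·(3.3333) + (-1.6667)·(-1.6667)) / 5 = 23.3333/5 = 4.6667
  s[A,B] = ((0.3333)·(-2.5) + (1.3333)·(-2.5) + (-0.6667)·(2.5) + (-2.6667)·(-0.5) + (3.3333)·(4.5) + (-1.6667)·(-1.5)) / 5 = 13/5 = 2.6
  s[A,C] = ((0.3333)·(-2.5) + (1.3333)·(2.5) + (-0.6667)·(-1.5) + (-2.6667)·(-1.5) + (3.3333)·(2.5) + (-1.6667)·(0.5)) / 5 = 15/5 = 3
  s[B,B] = ((-2.5)·(-2.5) + (-2.5)·(-2.5) + (2.5)·(2.5) + (-0.5)·(-0.5) + (4.5)·(4.5) + (-1.5)·(-1.5)) / 5 = 41.5/5 = 8.3
  s[B,C] = ((-2.5)·(-2.5) + (-2.5)·(2.5) + (2.5)·(-1.5) + (-0.5)·(-1.5) + (4.5)·(2.5) + (-1.5)·(0.5)) / 5 = 7.5/5 = 1.5
  s[C,C] = ((-2.5)·(-2.5) + (2.5)·(2.5) + (-1.5)·(-1.5) + (-1.5)·(-1.5) + (2.5)·(2.5) + (0.5)·(0.5)) / 5 = 23.5/5 = 4.7
  Sample standard deviations s_i = √(s[i,i]):
  s(A) = √(4.6667) = 2.1602
  s(B) = √(8.3) = 2.881
  s(C) = √(4.7) = 2.1679

Step 3 — r_{ij} = s_{ij} / (s_i · s_j):
  r[A,A] = 1 (diagonal).
  r[A,B] = 2.6 / (2.1602 · 2.881) = 2.6 / 6.2236 = 0.4178
  r[A,C] = 3 / (2.1602 · 2.1679) = 3 / 4.6833 = 0.6406
  r[B,B] = 1 (diagonal).
  r[B,C] = 1.5 / (2.881 · 2.1679) = 1.5 / 6.2458 = 0.2402
  r[C,C] = 1 (diagonal).

R is symmetric with unit diagonal. Assembling:

R = [[1, 0.4178, 0.6406],
 [0.4178, 1, 0.2402],
 [0.6406, 0.2402, 1]]


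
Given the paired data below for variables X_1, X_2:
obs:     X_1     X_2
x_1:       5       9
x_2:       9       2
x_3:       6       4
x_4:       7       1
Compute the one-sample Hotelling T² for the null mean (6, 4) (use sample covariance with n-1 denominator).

Step 1 — sample mean vector:
  mean(X_1) = (5 + 9 + 6 + 7) / 4 = 27/4 = 6.75
  mean(X_2) = (9 + 2 + 4 + 1) / 4 = 16/4 = 4
  x̄ = (6.75, 4),  deviation x̄ - mu_0 = (6.75, 4) - (6, 4) = (0.75, 0).

Step 2 — sample covariance matrix, S[i,j] = (1/(n-1)) · Σ_k (x_{k,i} - mean_i) · (x_{k,j} - mean_j), divisor n-1 = 3:
  S[X_1,X_1] = ((-1.75)·(-1.75) + (2.25)·(2.25) + (-0.75)·(-0.75) + (0.25)·(0.25)) / 3 = 8.75/3 = 2.9167
  S[X_1,X_2] = ((-1.75)·(5) + (2.25)·(-2) + (-0.75)·(0) + (0.25)·(-3)) / 3 = -14/3 = -4.6667
  S[X_2,X_2] = ((5)·(5) + (-2)·(-2) + (0)·(0) + (-3)·(-3)) / 3 = 38/3 = 12.6667
  S = [[2.9167, -4.6667],
 [-4.6667, 12.6667]].

Step 3 — invert S. det(S) = 2.9167·12.6667 - (-4.6667)² = 15.1667.
  S^{-1} = (1/det) · [[d, -b], [-b, a]] = [[0.8352, 0.3077],
 [0.3077, 0.1923]].

Step 4 — quadratic form (x̄ - mu_0)^T · S^{-1} · (x̄ - mu_0):
  S^{-1} · (x̄ - mu_0) = (0.6264, 0.2308),
  (x̄ - mu_0)^T · [...] = (0.75)·(0.6264) + (0)·(0.2308) = 0.4698.

Step 5 — scale by n: T² = 4 · 0.4698 = 1.8791.

T² ≈ 1.8791


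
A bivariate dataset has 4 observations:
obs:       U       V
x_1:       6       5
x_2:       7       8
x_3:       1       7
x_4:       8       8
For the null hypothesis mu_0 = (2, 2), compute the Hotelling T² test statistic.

Step 1 — sample mean vector:
  mean(U) = (6 + 7 + 1 + 8) / 4 = 22/4 = 5.5
  mean(V) = (5 + 8 + 7 + 8) / 4 = 28/4 = 7
  x̄ = (5.5, 7),  deviation x̄ - mu_0 = (5.5, 7) - (2, 2) = (3.5, 5).

Step 2 — sample covariance matrix, S[i,j] = (1/(n-1)) · Σ_k (x_{k,i} - mean_i) · (x_{k,j} - mean_j), divisor n-1 = 3:
  S[U,U] = ((0.5)·(0.5) + (1.5)·(1.5) + (-4.5)·(-4.5) + (2.5)·(2.5)) / 3 = 29/3 = 9.6667
  S[U,V] = ((0.5)·(-2) + (1.5)·(1) + (-4.5)·(0) + (2.5)·(1)) / 3 = 3/3 = 1
  S[V,V] = ((-2)·(-2) + (1)·(1) + (0)·(0) + (1)·(1)) / 3 = 6/3 = 2
  S = [[9.6667, 1],
 [1, 2]].

Step 3 — invert S. det(S) = 9.6667·2 - (1)² = 18.3333.
  S^{-1} = (1/det) · [[d, -b], [-b, a]] = [[0.1091, -0.0545],
 [-0.0545, 0.5273]].

Step 4 — quadratic form (x̄ - mu_0)^T · S^{-1} · (x̄ - mu_0):
  S^{-1} · (x̄ - mu_0) = (0.1091, 2.4455),
  (x̄ - mu_0)^T · [...] = (3.5)·(0.1091) + (5)·(2.4455) = 12.6091.

Step 5 — scale by n: T² = 4 · 12.6091 = 50.4364.

T² ≈ 50.4364


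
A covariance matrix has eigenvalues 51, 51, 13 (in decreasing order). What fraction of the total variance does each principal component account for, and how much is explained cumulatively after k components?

Step 1 — total variance = trace(Sigma) = Σ λ_i = 51 + 51 + 13 = 115.

Step 2 — fraction explained by component i = λ_i / Σ λ:
  PC1: 51/115 = 0.4435
  PC2: 51/115 = 0.4435
  PC3: 13/115 = 0.113

Step 3 — cumulative fraction after k components = (λ_1 + ... + λ_k) / Σ λ:
  k = 1: 51/115 = 0.4435
  k = 2: (51 + 51)/115 = 102/115 = 0.887
  k = 3: (51 + 51 + 13)/115 = 115/115 = 1

Summary (fraction, with percent):

explained: PC1 0.4435 (44.35%), PC2 0.4435 (44.35%), PC3 0.113 (11.3%);  cumulative: 0.4435, 0.887, 1


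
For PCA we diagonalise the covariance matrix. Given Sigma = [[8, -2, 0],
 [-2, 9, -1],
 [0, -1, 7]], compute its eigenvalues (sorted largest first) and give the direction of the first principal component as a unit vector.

Step 1 — characteristic polynomial p(λ) = det(λI - Sigma) = λ³ - tr·λ² + c_1·λ - det, where tr = trace, c_1 = sum of the principal 2×2 minors, det = det(Sigma):
  tr = 8 + 9 + 7 = 24,
  c_1 = (8·9 - (-2)²) + (8·7 - (0)²) + (9·7 - (-1)²) = 68 + 56 + 62 = 186,
  det = 8·(9·7 - (-1)²) - (-2)·((-2)·7 - (-1)·(0)) + (0)·((-2)·(-1) - 9·(0)) = 8·(62) - (-2)·(-14) + (0)·(2) = 468.
  So p(λ) = λ³ - 24λ² + 186λ - 468.
Step 2 — look for an integer root (rational root theorem: any rational root is an integer divisor of 468). Testing λ = 6:
  p(6) = 216 - 864 + 1116 - 468 = 0  ✓
  Dividing out (λ - 6): p(λ) = (λ - 6)(λ² - 18λ + 78).
Step 3 — remaining eigenvalues from the quadratic λ² - 18λ + 78 = 0:
  Δ = 18² - 4·78 = 324 - 312 = 12,  λ = (18 ± √12)/2 = (18 ± 3.4641)/2 ≈ 10.7321 or 7.2679.
  Sorted: λ_1 = 10.7321,  λ_2 = 7.2679,  λ_3 = 6  (check: sum = 24 = tr ✓).

Step 4 — unit eigenvector for λ_1 ≈ 10.7321: v spans the null space of (Sigma - λ_1 I), whose rows are
  r_1 = (-2.7321, -2, 0),  r_2 = (-2, -1.7321, -1),  r_3 = (0, -1, -3.7321).
  v is orthogonal to every row, so take v ∝ r_1 × r_2 = ((-2)·(-1) - (0)·(-1.7321), (0)·(-2) - (-2.7321)·(-1), (-2.7321)·(-1.7321) - (-2)·(-2)) ≈ (2, -2.7321, 0.7321).
  Let u = (2, -2.7321, 0.7321).
  ||u|| = √((2)² + (-2.7321)² + (0.7321)²) = √(12) ≈ 3.4641,  v_1 = u/||u|| ≈ (0.5774, -0.7887, 0.2113) (||v_1|| = 1).

λ_1 = 10.7321,  λ_2 = 7.2679,  λ_3 = 6;  v_1 ≈ (0.5774, -0.7887, 0.2113)
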